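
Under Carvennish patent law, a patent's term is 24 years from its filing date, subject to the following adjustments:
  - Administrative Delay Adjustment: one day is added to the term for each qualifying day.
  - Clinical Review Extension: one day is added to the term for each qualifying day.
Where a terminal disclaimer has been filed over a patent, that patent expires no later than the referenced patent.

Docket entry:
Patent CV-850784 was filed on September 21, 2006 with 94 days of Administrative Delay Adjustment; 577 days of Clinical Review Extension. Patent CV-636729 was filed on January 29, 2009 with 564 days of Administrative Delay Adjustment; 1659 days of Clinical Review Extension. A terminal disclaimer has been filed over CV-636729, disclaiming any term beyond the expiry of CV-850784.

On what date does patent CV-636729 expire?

2032-07-23

Natural term of CV-636729:
  Base: filing + 24 years → 29 January 2033.
  Administrative Delay Adjustment: +564 days → 16 August 2034.
  Clinical Review Extension: +1659 days → 2 March 2039.
Expiry of referenced patent CV-850784:
  Base: filing + 24 years → 21 September 2030.
  Administrative Delay Adjustment: +94 days → 24 December 2030.
  Clinical Review Extension: +577 days → 23 July 2032.
Terminal disclaimer: CV-636729 expires on the earlier of 2 March 2039 and 23 July 2032.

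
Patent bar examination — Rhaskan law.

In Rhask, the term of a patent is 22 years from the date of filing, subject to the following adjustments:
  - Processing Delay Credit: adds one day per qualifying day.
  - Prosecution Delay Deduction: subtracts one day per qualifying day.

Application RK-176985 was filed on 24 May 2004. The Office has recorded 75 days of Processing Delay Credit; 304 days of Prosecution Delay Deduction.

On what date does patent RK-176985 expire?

Base term: filing date + 22 years → 24 May 2026.
Processing Delay Credit: +75 days → 7 August 2026.
Prosecution Delay Deduction: −304 days → 7 October 2025.

2025-10-07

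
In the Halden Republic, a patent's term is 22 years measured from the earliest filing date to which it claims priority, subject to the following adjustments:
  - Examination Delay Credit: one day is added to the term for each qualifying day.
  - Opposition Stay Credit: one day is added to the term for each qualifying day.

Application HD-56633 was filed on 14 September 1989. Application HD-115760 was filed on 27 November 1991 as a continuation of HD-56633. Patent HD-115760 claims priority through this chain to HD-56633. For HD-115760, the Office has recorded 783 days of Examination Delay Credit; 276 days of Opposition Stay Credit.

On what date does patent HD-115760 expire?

Earliest priority filing: 14 September 1989.
Base term: 14 September 1989 + 22 years → 14 September 2011.
Examination Delay Credit: +783 days → 5 November 2013.
Opposition Stay Credit: +276 days → 8 August 2014.

2014-08-08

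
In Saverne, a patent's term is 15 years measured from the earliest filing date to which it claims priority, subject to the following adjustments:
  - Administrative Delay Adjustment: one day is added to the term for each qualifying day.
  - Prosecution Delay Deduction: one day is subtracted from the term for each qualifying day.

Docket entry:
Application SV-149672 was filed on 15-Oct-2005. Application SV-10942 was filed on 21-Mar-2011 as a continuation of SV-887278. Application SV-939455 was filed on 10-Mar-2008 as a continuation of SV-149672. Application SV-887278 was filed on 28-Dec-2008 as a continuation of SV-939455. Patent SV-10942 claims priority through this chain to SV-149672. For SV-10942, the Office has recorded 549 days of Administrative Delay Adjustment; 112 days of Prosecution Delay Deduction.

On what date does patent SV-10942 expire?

December 26, 2021

Earliest priority filing: 15 October 2005.
Base term: 15 October 2005 + 15 years → 15 October 2020.
Administrative Delay Adjustment: +549 days → 17 April 2022.
Prosecution Delay Deduction: −112 days → 26 December 2021.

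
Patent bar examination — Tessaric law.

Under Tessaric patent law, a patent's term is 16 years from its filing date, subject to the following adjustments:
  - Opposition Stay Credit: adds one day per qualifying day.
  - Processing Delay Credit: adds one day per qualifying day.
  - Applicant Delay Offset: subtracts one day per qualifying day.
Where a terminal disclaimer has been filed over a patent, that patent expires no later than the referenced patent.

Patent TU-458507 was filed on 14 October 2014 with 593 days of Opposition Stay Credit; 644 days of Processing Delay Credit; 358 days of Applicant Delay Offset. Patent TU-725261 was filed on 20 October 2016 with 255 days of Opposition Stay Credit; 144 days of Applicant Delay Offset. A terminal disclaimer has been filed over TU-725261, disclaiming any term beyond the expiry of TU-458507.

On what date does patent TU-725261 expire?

2033-02-08

Natural term of TU-725261:
  Base: filing + 16 years → 20 October 2032.
  Opposition Stay Credit: +255 days → 2 July 2033.
  Applicant Delay Offset: −144 days → 8 February 2033.
Expiry of referenced patent TU-458507:
  Base: filing + 16 years → 14 October 2030.
  Opposition Stay Credit: +593 days → 29 May 2032.
  Processing Delay Credit: +644 days → 4 March 2034.
  Applicant Delay Offset: −358 days → 11 March 2033.
Terminal disclaimer: TU-725261 expires on the earlier of 8 February 2033 and 11 March 2033.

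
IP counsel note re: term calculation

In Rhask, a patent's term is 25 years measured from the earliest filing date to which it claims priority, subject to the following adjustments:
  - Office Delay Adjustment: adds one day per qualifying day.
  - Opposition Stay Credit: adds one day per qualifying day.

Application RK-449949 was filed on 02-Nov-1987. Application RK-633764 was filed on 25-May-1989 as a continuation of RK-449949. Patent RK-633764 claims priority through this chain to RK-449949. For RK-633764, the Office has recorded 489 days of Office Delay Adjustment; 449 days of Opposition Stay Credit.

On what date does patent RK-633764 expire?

Earliest priority filing: 2 November 1987.
Base term: 2 November 1987 + 25 years → 2 November 2012.
Office Delay Adjustment: +489 days → 6 March 2014.
Opposition Stay Credit: +449 days → 29 May 2015.

May 29, 2015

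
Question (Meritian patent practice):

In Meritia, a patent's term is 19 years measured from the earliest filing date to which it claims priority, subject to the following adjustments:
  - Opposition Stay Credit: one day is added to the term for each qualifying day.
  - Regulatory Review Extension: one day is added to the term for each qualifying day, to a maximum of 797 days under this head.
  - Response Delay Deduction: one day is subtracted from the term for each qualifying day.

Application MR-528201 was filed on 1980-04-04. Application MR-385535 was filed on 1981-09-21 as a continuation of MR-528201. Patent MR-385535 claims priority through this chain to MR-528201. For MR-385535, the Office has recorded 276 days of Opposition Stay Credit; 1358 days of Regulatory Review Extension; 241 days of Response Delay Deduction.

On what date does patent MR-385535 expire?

July 14, 2001

Earliest priority filing: 4 April 1980.
Base term: 4 April 1980 + 19 years → 4 April 1999.
Opposition Stay Credit: +276 days → 5 January 2000.
Regulatory Review Extension: 1358 days claimed exceeds the 797-day cap, so +797 days → 12 March 2002.
Response Delay Deduction: −241 days → 14 July 2001.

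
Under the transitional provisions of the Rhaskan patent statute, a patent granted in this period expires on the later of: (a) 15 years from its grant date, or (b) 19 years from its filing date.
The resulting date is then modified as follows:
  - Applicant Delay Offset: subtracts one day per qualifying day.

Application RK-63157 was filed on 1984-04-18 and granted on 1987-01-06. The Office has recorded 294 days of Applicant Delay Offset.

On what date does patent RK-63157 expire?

2002-06-28

(a) grant + 15 years → 6 January 2002.
(b) filing + 19 years → 18 April 2003.
Later of the two: 18 April 2003.
Applicant Delay Offset: −294 days → 28 June 2002.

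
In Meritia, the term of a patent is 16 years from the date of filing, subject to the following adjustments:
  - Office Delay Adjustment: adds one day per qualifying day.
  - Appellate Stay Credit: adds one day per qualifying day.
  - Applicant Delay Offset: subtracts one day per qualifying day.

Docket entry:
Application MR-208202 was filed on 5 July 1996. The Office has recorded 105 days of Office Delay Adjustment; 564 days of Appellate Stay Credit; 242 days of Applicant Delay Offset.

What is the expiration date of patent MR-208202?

Base term: filing date + 16 years → 5 July 2012.
Office Delay Adjustment: +105 days → 18 October 2012.
Appellate Stay Credit: +564 days → 5 May 2014.
Applicant Delay Offset: −242 days → 5 September 2013.

September 5, 2013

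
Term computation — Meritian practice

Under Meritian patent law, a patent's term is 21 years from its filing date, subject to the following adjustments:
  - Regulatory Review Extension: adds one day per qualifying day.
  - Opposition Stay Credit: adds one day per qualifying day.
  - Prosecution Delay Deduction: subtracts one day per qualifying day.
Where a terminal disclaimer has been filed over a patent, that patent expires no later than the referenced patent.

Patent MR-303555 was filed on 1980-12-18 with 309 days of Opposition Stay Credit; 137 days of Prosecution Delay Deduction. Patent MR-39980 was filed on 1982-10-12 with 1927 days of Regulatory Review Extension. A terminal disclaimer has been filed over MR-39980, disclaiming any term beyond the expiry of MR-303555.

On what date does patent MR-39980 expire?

June 8, 2002

Natural term of MR-39980:
  Base: filing + 21 years → 12 October 2003.
  Regulatory Review Extension: +1927 days → 20 January 2009.
Expiry of referenced patent MR-303555:
  Base: filing + 21 years → 18 December 2001.
  Opposition Stay Credit: +309 days → 23 October 2002.
  Prosecution Delay Deduction: −137 days → 8 June 2002.
Terminal disclaimer: MR-39980 expires on the earlier of 20 January 2009 and 8 June 2002.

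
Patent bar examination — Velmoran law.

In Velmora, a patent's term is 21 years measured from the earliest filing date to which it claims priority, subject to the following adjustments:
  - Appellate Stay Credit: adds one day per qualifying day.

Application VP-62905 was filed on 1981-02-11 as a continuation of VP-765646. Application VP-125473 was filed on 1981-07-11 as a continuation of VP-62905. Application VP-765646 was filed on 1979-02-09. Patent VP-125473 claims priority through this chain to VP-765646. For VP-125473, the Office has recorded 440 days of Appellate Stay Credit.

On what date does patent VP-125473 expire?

2001-04-24

Earliest priority filing: 9 February 1979.
Base term: 9 February 1979 + 21 years → 9 February 2000.
Appellate Stay Credit: +440 days → 24 April 2001.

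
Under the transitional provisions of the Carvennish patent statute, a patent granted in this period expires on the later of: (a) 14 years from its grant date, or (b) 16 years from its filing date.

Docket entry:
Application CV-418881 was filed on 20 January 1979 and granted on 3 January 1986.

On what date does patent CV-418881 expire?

January 3, 2000

(a) grant + 14 years → 3 January 2000.
(b) filing + 16 years → 20 January 1995.
Later of the two: 3 January 2000.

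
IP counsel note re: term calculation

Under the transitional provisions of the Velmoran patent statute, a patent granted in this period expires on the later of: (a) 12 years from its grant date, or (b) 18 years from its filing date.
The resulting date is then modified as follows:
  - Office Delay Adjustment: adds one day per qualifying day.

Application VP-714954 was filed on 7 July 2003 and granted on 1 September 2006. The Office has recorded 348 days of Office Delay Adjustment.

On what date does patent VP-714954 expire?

June 20, 2022

(a) grant + 12 years → 1 September 2018.
(b) filing + 18 years → 7 July 2021.
Later of the two: 7 July 2021.
Office Delay Adjustment: +348 days → 20 June 2022.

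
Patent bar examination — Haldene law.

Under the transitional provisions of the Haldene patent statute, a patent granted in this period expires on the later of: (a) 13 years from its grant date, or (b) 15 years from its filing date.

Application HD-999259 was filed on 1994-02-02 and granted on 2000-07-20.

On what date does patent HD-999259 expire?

(a) grant + 13 years → 20 July 2013.
(b) filing + 15 years → 2 February 2009.
Later of the two: 20 July 2013.

July 20, 2013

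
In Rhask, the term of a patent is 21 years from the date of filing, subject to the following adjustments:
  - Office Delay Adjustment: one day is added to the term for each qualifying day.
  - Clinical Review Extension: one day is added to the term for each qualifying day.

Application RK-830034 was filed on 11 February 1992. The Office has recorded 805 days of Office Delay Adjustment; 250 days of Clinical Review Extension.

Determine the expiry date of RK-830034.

2016-01-02

Base term: filing date + 21 years → 11 February 2013.
Office Delay Adjustment: +805 days → 27 April 2015.
Clinical Review Extension: +250 days → 2 January 2016.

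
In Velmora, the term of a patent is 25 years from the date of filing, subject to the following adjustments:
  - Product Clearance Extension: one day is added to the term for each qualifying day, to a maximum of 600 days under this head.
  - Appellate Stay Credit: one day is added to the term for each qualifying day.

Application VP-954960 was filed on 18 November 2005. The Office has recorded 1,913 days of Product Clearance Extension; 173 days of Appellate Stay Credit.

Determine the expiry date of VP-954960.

December 30, 2032

Base term: filing date + 25 years → 18 November 2030.
Product Clearance Extension: 1913 days claimed exceeds the 600-day cap, so +600 days → 10 July 2032.
Appellate Stay Credit: +173 days → 30 December 2032.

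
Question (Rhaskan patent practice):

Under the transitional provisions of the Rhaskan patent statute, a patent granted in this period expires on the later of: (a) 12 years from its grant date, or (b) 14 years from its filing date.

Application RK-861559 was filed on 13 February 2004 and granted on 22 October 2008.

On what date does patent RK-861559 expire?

October 22, 2020

(a) grant + 12 years → 22 October 2020.
(b) filing + 14 years → 13 February 2018.
Later of the two: 22 October 2020.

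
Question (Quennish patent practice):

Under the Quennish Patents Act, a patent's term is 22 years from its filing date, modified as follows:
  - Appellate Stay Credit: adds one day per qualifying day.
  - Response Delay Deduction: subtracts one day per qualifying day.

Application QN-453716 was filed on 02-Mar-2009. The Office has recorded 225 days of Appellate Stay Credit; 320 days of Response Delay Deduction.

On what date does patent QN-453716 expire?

Base term: filing date + 22 years → 2 March 2031.
Appellate Stay Credit: +225 days → 13 October 2031.
Response Delay Deduction: −320 days → 27 November 2030.

2030-11-27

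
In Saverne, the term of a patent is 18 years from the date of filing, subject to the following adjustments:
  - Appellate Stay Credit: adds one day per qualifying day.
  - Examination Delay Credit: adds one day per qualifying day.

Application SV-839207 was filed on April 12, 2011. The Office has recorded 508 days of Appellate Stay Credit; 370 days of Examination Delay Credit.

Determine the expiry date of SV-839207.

September 7, 2031

Base term: filing date + 18 years → 12 April 2029.
Appellate Stay Credit: +508 days → 2 September 2030.
Examination Delay Credit: +370 days → 7 September 2031.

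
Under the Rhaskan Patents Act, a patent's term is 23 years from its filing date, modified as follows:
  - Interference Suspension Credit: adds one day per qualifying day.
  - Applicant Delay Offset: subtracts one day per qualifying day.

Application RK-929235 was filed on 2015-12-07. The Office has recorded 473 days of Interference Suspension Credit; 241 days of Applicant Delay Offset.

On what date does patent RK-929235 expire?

2039-07-27

Base term: filing date + 23 years → 7 December 2038.
Interference Suspension Credit: +473 days → 24 March 2040.
Applicant Delay Offset: −241 days → 27 July 2039.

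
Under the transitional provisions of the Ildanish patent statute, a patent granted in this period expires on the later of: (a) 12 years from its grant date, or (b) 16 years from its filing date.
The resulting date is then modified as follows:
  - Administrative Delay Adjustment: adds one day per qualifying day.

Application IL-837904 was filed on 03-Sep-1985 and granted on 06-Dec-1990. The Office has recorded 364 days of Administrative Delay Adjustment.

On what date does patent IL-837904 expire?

(a) grant + 12 years → 6 December 2002.
(b) filing + 16 years → 3 September 2001.
Later of the two: 6 December 2002.
Administrative Delay Adjustment: +364 days → 5 December 2003.

December 5, 2003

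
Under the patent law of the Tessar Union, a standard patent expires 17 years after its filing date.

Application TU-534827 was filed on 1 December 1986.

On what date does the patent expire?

Filing date + 17 years → 1 December 2003.

2003-12-01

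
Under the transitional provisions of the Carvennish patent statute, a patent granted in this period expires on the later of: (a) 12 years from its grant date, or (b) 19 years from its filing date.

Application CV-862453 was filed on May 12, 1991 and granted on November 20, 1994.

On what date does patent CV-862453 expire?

2010-05-12

(a) grant + 12 years → 20 November 2006.
(b) filing + 19 years → 12 May 2010.
Later of the two: 12 May 2010.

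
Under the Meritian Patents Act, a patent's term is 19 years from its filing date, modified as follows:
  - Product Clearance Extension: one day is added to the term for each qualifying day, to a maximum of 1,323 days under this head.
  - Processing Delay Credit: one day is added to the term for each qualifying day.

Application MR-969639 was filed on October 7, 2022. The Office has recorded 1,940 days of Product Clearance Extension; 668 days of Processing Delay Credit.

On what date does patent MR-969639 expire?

2047-03-21

Base term: filing date + 19 years → 7 October 2041.
Product Clearance Extension: 1940 days claimed exceeds the 1323-day cap, so +1323 days → 22 May 2045.
Processing Delay Credit: +668 days → 21 March 2047.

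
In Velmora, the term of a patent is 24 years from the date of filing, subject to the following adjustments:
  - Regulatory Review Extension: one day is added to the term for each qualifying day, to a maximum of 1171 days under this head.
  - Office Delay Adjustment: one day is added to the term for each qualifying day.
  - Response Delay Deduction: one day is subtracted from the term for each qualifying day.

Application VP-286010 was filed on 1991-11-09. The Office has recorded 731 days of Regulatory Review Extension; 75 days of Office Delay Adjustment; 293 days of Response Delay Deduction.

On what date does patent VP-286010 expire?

Base term: filing date + 24 years → 9 November 2015.
Regulatory Review Extension: 731 days (within the 1171-day cap) → +731 days → 9 November 2017.
Office Delay Adjustment: +75 days → 23 January 2018.
Response Delay Deduction: −293 days → 5 April 2017.

April 5, 2017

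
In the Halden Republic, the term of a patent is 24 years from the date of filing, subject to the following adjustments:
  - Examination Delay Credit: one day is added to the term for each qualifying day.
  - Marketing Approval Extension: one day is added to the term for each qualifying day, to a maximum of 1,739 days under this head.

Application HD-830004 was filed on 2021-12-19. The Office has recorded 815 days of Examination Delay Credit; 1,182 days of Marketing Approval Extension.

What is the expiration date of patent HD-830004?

2051-06-08

Base term: filing date + 24 years → 19 December 2045.
Examination Delay Credit: +815 days → 13 March 2048.
Marketing Approval Extension: 1182 days (within the 1739-day cap) → +1182 days → 8 June 2051.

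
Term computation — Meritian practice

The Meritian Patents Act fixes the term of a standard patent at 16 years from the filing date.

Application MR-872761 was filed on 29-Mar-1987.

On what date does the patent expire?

Filing date + 16 years → 29 March 2003.

March 29, 2003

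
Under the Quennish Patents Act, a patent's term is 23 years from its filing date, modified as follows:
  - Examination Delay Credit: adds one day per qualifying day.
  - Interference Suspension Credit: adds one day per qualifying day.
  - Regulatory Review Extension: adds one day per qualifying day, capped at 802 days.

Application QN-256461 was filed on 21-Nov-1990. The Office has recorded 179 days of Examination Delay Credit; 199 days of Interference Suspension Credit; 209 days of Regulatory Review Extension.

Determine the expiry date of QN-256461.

2015-07-01

Base term: filing date + 23 years → 21 November 2013.
Examination Delay Credit: +179 days → 19 May 2014.
Interference Suspension Credit: +199 days → 4 December 2014.
Regulatory Review Extension: 209 days (within the 802-day cap) → +209 days → 1 July 2015.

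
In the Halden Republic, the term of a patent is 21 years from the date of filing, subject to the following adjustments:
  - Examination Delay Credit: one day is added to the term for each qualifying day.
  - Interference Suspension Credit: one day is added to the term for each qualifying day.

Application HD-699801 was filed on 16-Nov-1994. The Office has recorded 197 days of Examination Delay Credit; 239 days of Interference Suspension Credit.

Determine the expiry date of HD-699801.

Base term: filing date + 21 years → 16 November 2015.
Examination Delay Credit: +197 days → 31 May 2016.
Interference Suspension Credit: +239 days → 25 January 2017.

2017-01-25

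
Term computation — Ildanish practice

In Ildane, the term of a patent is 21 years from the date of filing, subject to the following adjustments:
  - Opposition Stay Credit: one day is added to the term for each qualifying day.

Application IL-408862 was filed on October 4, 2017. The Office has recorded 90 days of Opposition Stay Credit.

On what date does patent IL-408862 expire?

Base term: filing date + 21 years → 4 October 2038.
Opposition Stay Credit: +90 days → 2 January 2039.

2039-01-02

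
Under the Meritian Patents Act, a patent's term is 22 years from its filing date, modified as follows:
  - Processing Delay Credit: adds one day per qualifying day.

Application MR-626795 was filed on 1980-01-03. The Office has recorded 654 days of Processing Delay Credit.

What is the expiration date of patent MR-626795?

Base term: filing date + 22 years → 3 January 2002.
Processing Delay Credit: +654 days → 19 October 2003.

2003-10-19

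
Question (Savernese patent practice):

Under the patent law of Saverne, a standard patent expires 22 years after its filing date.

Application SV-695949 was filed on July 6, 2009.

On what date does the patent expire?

Filing date + 22 years → 6 July 2031.

July 6, 2031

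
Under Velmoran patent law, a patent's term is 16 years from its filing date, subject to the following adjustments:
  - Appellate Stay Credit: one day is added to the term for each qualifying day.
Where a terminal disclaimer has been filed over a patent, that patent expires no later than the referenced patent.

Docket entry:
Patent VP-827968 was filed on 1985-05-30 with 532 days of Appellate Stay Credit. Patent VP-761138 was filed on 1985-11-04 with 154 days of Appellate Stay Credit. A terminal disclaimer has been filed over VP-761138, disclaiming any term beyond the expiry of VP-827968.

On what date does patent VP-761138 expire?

Natural term of VP-761138:
  Base: filing + 16 years → 4 November 2001.
  Appellate Stay Credit: +154 days → 7 April 2002.
Expiry of referenced patent VP-827968:
  Base: filing + 16 years → 30 May 2001.
  Appellate Stay Credit: +532 days → 13 November 2002.
Terminal disclaimer: VP-761138 expires on the earlier of 7 April 2002 and 13 November 2002.

2002-04-07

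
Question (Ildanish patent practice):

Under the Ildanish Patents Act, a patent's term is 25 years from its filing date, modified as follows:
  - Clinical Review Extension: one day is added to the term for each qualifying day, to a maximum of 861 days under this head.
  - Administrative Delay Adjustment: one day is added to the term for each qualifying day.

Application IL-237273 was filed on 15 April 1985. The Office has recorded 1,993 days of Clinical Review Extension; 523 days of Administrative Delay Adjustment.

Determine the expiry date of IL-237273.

Base term: filing date + 25 years → 15 April 2010.
Clinical Review Extension: 1993 days claimed exceeds the 861-day cap, so +861 days → 23 August 2012.
Administrative Delay Adjustment: +523 days → 28 January 2014.

2014-01-28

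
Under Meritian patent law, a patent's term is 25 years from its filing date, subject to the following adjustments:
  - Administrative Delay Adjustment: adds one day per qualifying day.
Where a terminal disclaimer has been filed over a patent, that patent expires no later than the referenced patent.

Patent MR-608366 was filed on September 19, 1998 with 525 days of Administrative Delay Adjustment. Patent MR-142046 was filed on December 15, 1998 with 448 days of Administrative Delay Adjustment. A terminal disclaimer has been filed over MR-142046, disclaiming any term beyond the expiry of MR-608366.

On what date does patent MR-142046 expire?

Natural term of MR-142046:
  Base: filing + 25 years → 15 December 2023.
  Administrative Delay Adjustment: +448 days → 7 March 2025.
Expiry of referenced patent MR-608366:
  Base: filing + 25 years → 19 September 2023.
  Administrative Delay Adjustment: +525 days → 25 February 2025.
Terminal disclaimer: MR-142046 expires on the earlier of 7 March 2025 and 25 February 2025.

2025-02-25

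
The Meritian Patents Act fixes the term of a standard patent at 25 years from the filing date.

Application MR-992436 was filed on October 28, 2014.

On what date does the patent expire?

2039-10-28

Filing date + 25 years → 28 October 2039.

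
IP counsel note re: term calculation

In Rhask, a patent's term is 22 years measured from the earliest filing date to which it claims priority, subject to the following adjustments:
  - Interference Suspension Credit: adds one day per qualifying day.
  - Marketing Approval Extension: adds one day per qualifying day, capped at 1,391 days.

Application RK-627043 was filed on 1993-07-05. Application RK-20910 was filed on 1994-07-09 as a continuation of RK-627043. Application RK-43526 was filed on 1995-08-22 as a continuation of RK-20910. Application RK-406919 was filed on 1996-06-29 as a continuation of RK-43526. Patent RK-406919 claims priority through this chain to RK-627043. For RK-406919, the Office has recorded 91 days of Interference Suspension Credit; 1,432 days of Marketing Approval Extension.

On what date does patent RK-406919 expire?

Earliest priority filing: 5 July 1993.
Base term: 5 July 1993 + 22 years → 5 July 2015.
Interference Suspension Credit: +91 days → 4 October 2015.
Marketing Approval Extension: 1432 days claimed exceeds the 1391-day cap, so +1391 days → 26 July 2019.

2019-07-26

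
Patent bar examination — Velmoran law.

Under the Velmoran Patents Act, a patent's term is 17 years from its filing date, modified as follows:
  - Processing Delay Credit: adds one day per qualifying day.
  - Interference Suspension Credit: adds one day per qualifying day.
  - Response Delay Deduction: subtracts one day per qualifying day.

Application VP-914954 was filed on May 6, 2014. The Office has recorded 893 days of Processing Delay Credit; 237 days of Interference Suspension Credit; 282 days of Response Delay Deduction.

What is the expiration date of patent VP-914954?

Base term: filing date + 17 years → 6 May 2031.
Processing Delay Credit: +893 days → 15 October 2033.
Interference Suspension Credit: +237 days → 9 June 2034.
Response Delay Deduction: −282 days → 31 August 2033.

2033-08-31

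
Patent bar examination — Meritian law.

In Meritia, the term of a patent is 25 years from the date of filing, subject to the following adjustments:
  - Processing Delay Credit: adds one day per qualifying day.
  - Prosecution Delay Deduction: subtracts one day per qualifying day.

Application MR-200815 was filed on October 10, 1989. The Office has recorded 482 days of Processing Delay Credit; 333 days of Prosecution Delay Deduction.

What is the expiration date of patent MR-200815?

Base term: filing date + 25 years → 10 October 2014.
Processing Delay Credit: +482 days → 4 February 2016.
Prosecution Delay Deduction: −333 days → 8 March 2015.

2015-03-08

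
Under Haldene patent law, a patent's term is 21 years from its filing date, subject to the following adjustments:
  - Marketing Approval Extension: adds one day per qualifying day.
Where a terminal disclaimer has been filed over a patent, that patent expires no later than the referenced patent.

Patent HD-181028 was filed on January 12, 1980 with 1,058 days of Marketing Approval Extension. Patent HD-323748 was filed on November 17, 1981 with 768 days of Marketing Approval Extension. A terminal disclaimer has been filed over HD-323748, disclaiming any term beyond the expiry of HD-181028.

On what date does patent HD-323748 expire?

Natural term of HD-323748:
  Base: filing + 21 years → 17 November 2002.
  Marketing Approval Extension: +768 days → 24 December 2004.
Expiry of referenced patent HD-181028:
  Base: filing + 21 years → 12 January 2001.
  Marketing Approval Extension: +1058 days → 6 December 2003.
Terminal disclaimer: HD-323748 expires on the earlier of 24 December 2004 and 6 December 2003.

December 6, 2003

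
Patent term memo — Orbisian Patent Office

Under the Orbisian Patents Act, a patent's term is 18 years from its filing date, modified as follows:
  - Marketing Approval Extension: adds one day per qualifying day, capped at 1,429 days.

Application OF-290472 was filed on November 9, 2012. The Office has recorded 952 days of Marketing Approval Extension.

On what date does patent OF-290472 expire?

Base term: filing date + 18 years → 9 November 2030.
Marketing Approval Extension: 952 days (within the 1429-day cap) → +952 days → 18 June 2033.

2033-06-18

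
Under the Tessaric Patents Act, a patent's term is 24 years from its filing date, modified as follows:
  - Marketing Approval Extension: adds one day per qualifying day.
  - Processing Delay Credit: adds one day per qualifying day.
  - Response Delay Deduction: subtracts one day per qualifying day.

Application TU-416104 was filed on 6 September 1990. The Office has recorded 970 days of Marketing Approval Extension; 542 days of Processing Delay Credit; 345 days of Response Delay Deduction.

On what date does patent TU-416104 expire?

Base term: filing date + 24 years → 6 September 2014.
Marketing Approval Extension: +970 days → 3 May 2017.
Processing Delay Credit: +542 days → 27 October 2018.
Response Delay Deduction: −345 days → 16 November 2017.

2017-11-16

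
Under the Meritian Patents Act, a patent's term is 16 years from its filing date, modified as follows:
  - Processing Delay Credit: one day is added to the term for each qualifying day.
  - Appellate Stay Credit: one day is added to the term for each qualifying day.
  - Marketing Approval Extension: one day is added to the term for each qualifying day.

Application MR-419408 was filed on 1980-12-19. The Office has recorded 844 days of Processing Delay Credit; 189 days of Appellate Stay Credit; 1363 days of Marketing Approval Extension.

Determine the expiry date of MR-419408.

2003-07-12

Base term: filing date + 16 years → 19 December 1996.
Processing Delay Credit: +844 days → 12 April 1999.
Appellate Stay Credit: +189 days → 18 October 1999.
Marketing Approval Extension: +1363 days → 12 July 2003.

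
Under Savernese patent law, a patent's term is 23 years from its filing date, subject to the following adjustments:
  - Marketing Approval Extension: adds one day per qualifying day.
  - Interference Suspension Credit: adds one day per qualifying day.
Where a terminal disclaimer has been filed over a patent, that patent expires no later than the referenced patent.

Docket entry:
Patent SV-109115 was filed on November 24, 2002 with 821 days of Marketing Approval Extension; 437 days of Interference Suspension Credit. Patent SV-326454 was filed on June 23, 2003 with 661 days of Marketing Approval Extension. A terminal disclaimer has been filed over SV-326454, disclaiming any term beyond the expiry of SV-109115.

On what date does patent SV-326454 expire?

Natural term of SV-326454:
  Base: filing + 23 years → 23 June 2026.
  Marketing Approval Extension: +661 days → 14 April 2028.
Expiry of referenced patent SV-109115:
  Base: filing + 23 years → 24 November 2025.
  Marketing Approval Extension: +821 days → 23 February 2028.
  Interference Suspension Credit: +437 days → 5 May 2029.
Terminal disclaimer: SV-326454 expires on the earlier of 14 April 2028 and 5 May 2029.

2028-04-14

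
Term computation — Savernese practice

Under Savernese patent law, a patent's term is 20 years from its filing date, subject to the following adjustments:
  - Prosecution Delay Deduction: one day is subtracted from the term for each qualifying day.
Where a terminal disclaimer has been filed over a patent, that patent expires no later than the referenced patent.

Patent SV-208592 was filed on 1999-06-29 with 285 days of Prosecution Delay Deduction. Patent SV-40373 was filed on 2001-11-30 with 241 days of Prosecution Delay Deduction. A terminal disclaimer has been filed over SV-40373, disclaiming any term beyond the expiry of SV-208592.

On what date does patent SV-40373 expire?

Natural term of SV-40373:
  Base: filing + 20 years → 30 November 2021.
  Prosecution Delay Deduction: −241 days → 3 April 2021.
Expiry of referenced patent SV-208592:
  Base: filing + 20 years → 29 June 2019.
  Prosecution Delay Deduction: −285 days → 17 September 2018.
Terminal disclaimer: SV-40373 expires on the earlier of 3 April 2021 and 17 September 2018.

2018-09-17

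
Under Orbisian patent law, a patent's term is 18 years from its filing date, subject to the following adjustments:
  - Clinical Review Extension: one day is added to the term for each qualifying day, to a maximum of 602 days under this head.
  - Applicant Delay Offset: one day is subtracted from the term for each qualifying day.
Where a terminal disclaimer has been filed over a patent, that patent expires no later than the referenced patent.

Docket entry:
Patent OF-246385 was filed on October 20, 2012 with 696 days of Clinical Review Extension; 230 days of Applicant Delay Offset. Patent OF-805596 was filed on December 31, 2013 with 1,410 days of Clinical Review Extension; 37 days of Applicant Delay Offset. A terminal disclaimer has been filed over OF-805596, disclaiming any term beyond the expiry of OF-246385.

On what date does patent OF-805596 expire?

Natural term of OF-805596:
  Base: filing + 18 years → 31 December 2031.
  Clinical Review Extension: 1410 days claimed exceeds the 602-day cap, so +602 days → 24 August 2033.
  Applicant Delay Offset: −37 days → 18 July 2033.
Expiry of referenced patent OF-246385:
  Base: filing + 18 years → 20 October 2030.
  Clinical Review Extension: 696 days claimed exceeds the 602-day cap, so +602 days → 13 June 2032.
  Applicant Delay Offset: −230 days → 27 October 2031.
Terminal disclaimer: OF-805596 expires on the earlier of 18 July 2033 and 27 October 2031.

October 27, 2031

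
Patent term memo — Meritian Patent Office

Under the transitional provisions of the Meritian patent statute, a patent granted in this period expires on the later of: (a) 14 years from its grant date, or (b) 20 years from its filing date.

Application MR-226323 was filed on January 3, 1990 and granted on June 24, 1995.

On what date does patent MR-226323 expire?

2010-01-03

(a) grant + 14 years → 24 June 2009.
(b) filing + 20 years → 3 January 2010.
Later of the two: 3 January 2010.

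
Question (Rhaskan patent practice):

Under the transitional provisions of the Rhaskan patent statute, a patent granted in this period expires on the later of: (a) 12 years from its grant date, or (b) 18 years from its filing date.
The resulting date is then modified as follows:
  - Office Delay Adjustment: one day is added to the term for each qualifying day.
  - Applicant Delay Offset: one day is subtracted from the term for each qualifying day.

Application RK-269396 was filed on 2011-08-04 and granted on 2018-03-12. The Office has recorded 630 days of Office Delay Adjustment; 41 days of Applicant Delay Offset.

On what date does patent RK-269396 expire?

2031-10-22

(a) grant + 12 years → 12 March 2030.
(b) filing + 18 years → 4 August 2029.
Later of the two: 12 March 2030.
Office Delay Adjustment: +630 days → 2 December 2031.
Applicant Delay Offset: −41 days → 22 October 2031.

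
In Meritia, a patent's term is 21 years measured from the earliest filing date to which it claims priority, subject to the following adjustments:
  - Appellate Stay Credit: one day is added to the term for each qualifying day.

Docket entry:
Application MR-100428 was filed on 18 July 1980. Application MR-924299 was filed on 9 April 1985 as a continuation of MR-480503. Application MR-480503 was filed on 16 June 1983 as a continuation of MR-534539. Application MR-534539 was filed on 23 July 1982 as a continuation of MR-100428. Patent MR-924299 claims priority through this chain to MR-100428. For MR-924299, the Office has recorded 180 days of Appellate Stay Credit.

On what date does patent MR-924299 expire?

2002-01-14

Earliest priority filing: 18 July 1980.
Base term: 18 July 1980 + 21 years → 18 July 2001.
Appellate Stay Credit: +180 days → 14 January 2002.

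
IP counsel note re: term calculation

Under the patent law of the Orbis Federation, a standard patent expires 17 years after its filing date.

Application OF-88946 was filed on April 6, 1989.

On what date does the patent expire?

Filing date + 17 years → 6 April 2006.

April 6, 2006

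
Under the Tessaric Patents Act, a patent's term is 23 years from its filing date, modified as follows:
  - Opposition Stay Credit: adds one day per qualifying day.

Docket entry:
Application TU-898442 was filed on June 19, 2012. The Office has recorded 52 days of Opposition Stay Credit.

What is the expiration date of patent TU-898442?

Base term: filing date + 23 years → 19 June 2035.
Opposition Stay Credit: +52 days → 10 August 2035.

August 10, 2035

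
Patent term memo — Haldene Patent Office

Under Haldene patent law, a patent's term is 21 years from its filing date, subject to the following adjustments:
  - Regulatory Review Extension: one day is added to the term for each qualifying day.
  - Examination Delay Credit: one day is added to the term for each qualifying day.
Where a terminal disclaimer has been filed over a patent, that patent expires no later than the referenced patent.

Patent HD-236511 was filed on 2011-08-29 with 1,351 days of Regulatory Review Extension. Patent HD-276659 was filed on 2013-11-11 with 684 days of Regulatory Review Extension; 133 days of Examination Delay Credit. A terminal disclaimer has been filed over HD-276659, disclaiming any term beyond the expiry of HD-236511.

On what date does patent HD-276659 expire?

Natural term of HD-276659:
  Base: filing + 21 years → 11 November 2034.
  Regulatory Review Extension: +684 days → 25 September 2036.
  Examination Delay Credit: +133 days → 5 February 2037.
Expiry of referenced patent HD-236511:
  Base: filing + 21 years → 29 August 2032.
  Regulatory Review Extension: +1351 days → 11 May 2036.
Terminal disclaimer: HD-276659 expires on the earlier of 5 February 2037 and 11 May 2036.

May 11, 2036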